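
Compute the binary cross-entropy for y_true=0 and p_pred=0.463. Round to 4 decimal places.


For y=0: Loss = -log(1-p)
= -log(1 - 0.463)
= -log(0.537)
= -(-0.6218)
= 0.6218

0.6218


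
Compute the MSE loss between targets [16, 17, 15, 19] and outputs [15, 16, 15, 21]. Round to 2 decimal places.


Differences: [1, 1, 0, -2]
Squared errors: [1, 1, 0, 4]
Sum of squared errors = 6
MSE = 6 / 4 = 1.50

1.50


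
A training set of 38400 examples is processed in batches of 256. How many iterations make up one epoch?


Iterations per epoch = dataset_size / batch_size
= 38400 / 256
= 150

150


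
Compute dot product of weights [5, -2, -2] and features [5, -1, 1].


Element-wise products:
5 * 5 = 25
-2 * -1 = 2
-2 * 1 = -2
Sum = 25 + 2 + -2
= 25

25


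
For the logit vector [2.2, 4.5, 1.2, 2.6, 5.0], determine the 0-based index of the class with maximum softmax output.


Softmax is a monotonic transformation, so it preserves the argmax.
We need to find the index of the maximum logit.
Index 0: 2.2
Index 1: 4.5
Index 2: 1.2
Index 3: 2.6
Index 4: 5.0
Maximum logit = 5.0 at index 4

4


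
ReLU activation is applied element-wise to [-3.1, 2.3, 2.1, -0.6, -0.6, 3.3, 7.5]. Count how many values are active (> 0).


ReLU(x) = max(0, x) for each element:
ReLU(-3.1) = 0
ReLU(2.3) = 2.3
ReLU(2.1) = 2.1
ReLU(-0.6) = 0
ReLU(-0.6) = 0
ReLU(3.3) = 3.3
ReLU(7.5) = 7.5
Active neurons (>0): 4

4


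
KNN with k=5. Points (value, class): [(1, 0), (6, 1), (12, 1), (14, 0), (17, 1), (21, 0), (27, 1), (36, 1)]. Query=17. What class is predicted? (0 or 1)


Distances from query 17:
Point 17 (class 1): distance = 0
Point 14 (class 0): distance = 3
Point 21 (class 0): distance = 4
Point 12 (class 1): distance = 5
Point 27 (class 1): distance = 10
K=5 nearest neighbors: classes = [1, 0, 0, 1, 1]
Votes for class 1: 3 / 5
Majority vote => class 1

1


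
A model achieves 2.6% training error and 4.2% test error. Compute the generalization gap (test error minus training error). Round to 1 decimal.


Generalization gap = test_error - train_error
= 4.2 - 2.6
= 1.6%
A small gap suggests good generalization.

1.6


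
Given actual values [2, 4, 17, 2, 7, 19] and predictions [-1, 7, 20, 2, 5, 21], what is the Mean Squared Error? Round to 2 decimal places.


Differences: [3, -3, -3, 0, 2, -2]
Squared errors: [9, 9, 9, 0, 4, 4]
Sum of squared errors = 35
MSE = 35 / 6 = 5.83

5.83


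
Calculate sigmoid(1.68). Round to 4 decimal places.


sigmoid(z) = 1 / (1 + exp(-z))
exp(-(1.68)) = exp(-1.68) = 0.1864
1 + 0.1864 = 1.1864
1 / 1.1864 = 0.8429

0.8429


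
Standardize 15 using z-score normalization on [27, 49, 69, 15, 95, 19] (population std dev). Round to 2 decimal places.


Mean = (27 + 49 + 69 + 15 + 95 + 19) / 6 = 45.6667
Variance = sum((x_i - mean)^2) / n = 831.5556
Std = sqrt(831.5556) = 28.8367
Z = (x - mean) / std
= (15 - 45.6667) / 28.8367
= -30.6667 / 28.8367
= -1.06

-1.06


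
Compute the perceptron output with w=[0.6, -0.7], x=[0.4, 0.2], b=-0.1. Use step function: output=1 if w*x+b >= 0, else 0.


z = w . x + b
= 0.6*0.4 + -0.7*0.2 + -0.1
= 0.24 + -0.14 + -0.1
= 0.1 + -0.1
= -0.0
Since z = -0.0 >= 0, output = 1

1


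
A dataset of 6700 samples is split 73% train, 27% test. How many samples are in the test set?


Train samples = 6700 * 73% = 4891
Test samples = 6700 - 4891
= 1809

1809


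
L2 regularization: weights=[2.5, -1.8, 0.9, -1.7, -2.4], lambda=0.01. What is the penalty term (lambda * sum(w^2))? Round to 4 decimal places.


Squaring each weight:
2.5^2 = 6.25
(-1.8)^2 = 3.24
0.9^2 = 0.81
(-1.7)^2 = 2.89
(-2.4)^2 = 5.76
Sum of squares = 18.95
Penalty = 0.01 * 18.95 = 0.1895

0.1895


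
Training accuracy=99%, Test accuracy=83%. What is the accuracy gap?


Gap = train_accuracy - test_accuracy
= 99 - 83
= 16%
This gap suggests the model is overfitting.

16


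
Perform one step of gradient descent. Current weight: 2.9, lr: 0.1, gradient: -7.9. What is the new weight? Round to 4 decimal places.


w_new = w_old - lr * gradient
= 2.9 - 0.1 * -7.9
= 2.9 - (-0.79)
= 3.6900

3.6900


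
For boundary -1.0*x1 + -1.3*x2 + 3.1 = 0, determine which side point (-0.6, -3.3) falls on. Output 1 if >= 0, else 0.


Compute -1.0 * -0.6 + -1.3 * -3.3 + 3.1
= 0.6 + 4.29 + 3.1
= 7.99
Since 7.99 >= 0, the point is on the positive side.

1


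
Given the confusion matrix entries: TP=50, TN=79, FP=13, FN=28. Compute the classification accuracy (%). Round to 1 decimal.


Accuracy = (TP + TN) / (TP + TN + FP + FN) * 100
= (50 + 79) / (50 + 79 + 13 + 28)
= 129 / 170
= 0.7588
= 75.9%

75.9


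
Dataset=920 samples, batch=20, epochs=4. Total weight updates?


Iterations per epoch = 920 / 20 = 46
Total updates = iterations_per_epoch * epochs
= 46 * 4
= 184

184


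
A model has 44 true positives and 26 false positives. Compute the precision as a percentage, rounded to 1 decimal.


Precision = TP / (TP + FP) * 100
= 44 / (44 + 26)
= 44 / 70
= 0.6286
= 62.9%

62.9


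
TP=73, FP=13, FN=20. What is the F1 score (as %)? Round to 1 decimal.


Precision = TP / (TP + FP) = 73 / 86 = 0.8488
Recall = TP / (TP + FN) = 73 / 93 = 0.7849
F1 = 2 * P * R / (P + R)
= 2 * 0.8488 * 0.7849 / (0.8488 + 0.7849)
= 1.3326 / 1.6338
= 0.8156
As percentage: 81.6%

81.6


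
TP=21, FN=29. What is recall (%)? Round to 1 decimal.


Recall = TP / (TP + FN) * 100
= 21 / (21 + 29)
= 21 / 50
= 0.42
= 42.0%

42.0


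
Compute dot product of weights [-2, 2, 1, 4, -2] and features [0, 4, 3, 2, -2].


Element-wise products:
-2 * 0 = 0
2 * 4 = 8
1 * 3 = 3
4 * 2 = 8
-2 * -2 = 4
Sum = 0 + 8 + 3 + 8 + 4
= 23

23


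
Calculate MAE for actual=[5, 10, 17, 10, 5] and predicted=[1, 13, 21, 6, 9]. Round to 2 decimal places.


Absolute errors: [4, 3, 4, 4, 4]
Sum of absolute errors = 19
MAE = 19 / 5 = 3.80

3.80


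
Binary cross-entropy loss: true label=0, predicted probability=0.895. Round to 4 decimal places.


For y=0: Loss = -log(1-p)
= -log(1 - 0.895)
= -log(0.105)
= -(-2.2538)
= 2.2538

2.2538


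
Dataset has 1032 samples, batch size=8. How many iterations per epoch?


Iterations per epoch = dataset_size / batch_size
= 1032 / 8
= 129

129


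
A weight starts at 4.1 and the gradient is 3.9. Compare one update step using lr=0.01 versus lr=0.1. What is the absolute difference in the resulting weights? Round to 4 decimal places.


With lr=0.01: w_new = 4.1 - 0.01 * 3.9 = 4.061
With lr=0.1: w_new = 4.1 - 0.1 * 3.9 = 3.71
Absolute difference = |4.061 - 3.71|
= 0.3510

0.3510


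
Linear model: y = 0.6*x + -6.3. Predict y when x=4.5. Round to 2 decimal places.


y = 0.6 * 4.5 + (-6.3)
= 2.7 + (-6.3)
= -3.60

-3.60


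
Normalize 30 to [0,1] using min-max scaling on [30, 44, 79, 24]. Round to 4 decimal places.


Min = 24, Max = 79
Range = 79 - 24 = 55
Scaled = (x - min) / (max - min)
= (30 - 24) / 55
= 6 / 55
= 0.1091

0.1091


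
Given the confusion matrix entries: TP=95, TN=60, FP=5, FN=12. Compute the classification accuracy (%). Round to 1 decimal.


Accuracy = (TP + TN) / (TP + TN + FP + FN) * 100
= (95 + 60) / (95 + 60 + 5 + 12)
= 155 / 172
= 0.9012
= 90.1%

90.1


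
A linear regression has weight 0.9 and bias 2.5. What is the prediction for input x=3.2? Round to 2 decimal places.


y = 0.9 * 3.2 + (2.5)
= 2.88 + (2.5)
= 5.38

5.38


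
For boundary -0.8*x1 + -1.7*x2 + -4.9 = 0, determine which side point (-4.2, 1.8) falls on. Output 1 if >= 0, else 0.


Compute -0.8 * -4.2 + -1.7 * 1.8 + -4.9
= 3.36 + -3.06 + -4.9
= -4.6
Since -4.6 < 0, the point is on the negative side.

0


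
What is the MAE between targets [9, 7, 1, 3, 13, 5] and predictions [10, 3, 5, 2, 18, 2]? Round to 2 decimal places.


Absolute errors: [1, 4, 4, 1, 5, 3]
Sum of absolute errors = 18
MAE = 18 / 6 = 3.00

3.00


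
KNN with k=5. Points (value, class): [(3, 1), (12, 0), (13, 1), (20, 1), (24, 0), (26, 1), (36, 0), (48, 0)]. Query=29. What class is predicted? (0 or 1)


Distances from query 29:
Point 26 (class 1): distance = 3
Point 24 (class 0): distance = 5
Point 36 (class 0): distance = 7
Point 20 (class 1): distance = 9
Point 13 (class 1): distance = 16
K=5 nearest neighbors: classes = [1, 0, 0, 1, 1]
Votes for class 1: 3 / 5
Majority vote => class 1

1


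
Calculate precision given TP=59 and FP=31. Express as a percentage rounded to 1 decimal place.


Precision = TP / (TP + FP) * 100
= 59 / (59 + 31)
= 59 / 90
= 0.6556
= 65.6%

65.6


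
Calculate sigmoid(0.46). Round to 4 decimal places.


sigmoid(z) = 1 / (1 + exp(-z))
exp(-(0.46)) = exp(-0.46) = 0.6313
1 + 0.6313 = 1.6313
1 / 1.6313 = 0.6130

0.6130


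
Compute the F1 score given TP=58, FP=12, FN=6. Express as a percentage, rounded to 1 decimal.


Precision = TP / (TP + FP) = 58 / 70 = 0.8286
Recall = TP / (TP + FN) = 58 / 64 = 0.9062
F1 = 2 * P * R / (P + R)
= 2 * 0.8286 * 0.9062 / (0.8286 + 0.9062)
= 1.5018 / 1.7348
= 0.8657
As percentage: 86.6%

86.6


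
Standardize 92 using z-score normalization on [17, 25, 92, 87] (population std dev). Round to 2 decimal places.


Mean = (17 + 25 + 92 + 87) / 4 = 55.25
Variance = sum((x_i - mean)^2) / n = 1184.1875
Std = sqrt(1184.1875) = 34.412
Z = (x - mean) / std
= (92 - 55.25) / 34.412
= 36.75 / 34.412
= 1.07

1.07


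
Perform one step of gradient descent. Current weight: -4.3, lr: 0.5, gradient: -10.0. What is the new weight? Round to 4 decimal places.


w_new = w_old - lr * gradient
= -4.3 - 0.5 * -10.0
= -4.3 - (-5.0)
= 0.7000

0.7000


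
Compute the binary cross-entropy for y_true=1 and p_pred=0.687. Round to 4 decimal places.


For y=1: Loss = -log(p)
= -log(0.687)
= -(-0.3754)
= 0.3754

0.3754


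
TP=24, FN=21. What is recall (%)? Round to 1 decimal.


Recall = TP / (TP + FN) * 100
= 24 / (24 + 21)
= 24 / 45
= 0.5333
= 53.3%

53.3


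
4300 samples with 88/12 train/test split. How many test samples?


Train samples = 4300 * 88% = 3784
Test samples = 4300 - 3784
= 516

516


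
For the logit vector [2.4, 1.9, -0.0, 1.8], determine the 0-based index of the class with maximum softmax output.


Softmax is a monotonic transformation, so it preserves the argmax.
We need to find the index of the maximum logit.
Index 0: 2.4
Index 1: 1.9
Index 2: -0.0
Index 3: 1.8
Maximum logit = 2.4 at index 0

0


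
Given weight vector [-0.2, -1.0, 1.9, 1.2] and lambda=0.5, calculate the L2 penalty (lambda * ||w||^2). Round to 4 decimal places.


Squaring each weight:
(-0.2)^2 = 0.04
(-1.0)^2 = 1.0
1.9^2 = 3.61
1.2^2 = 1.44
Sum of squares = 6.09
Penalty = 0.5 * 6.09 = 3.0450

3.0450


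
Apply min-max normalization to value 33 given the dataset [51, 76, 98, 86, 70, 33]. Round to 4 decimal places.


Min = 33, Max = 98
Range = 98 - 33 = 65
Scaled = (x - min) / (max - min)
= (33 - 33) / 65
= 0 / 65
= 0.0000

0.0000


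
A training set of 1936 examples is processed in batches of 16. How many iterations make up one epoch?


Iterations per epoch = dataset_size / batch_size
= 1936 / 16
= 121

121


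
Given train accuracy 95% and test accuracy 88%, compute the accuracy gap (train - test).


Gap = train_accuracy - test_accuracy
= 95 - 88
= 7%
This moderate gap may indicate mild overfitting.

7


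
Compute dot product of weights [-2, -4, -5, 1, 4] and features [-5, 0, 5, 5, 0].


Element-wise products:
-2 * -5 = 10
-4 * 0 = 0
-5 * 5 = -25
1 * 5 = 5
4 * 0 = 0
Sum = 10 + 0 + -25 + 5 + 0
= -10

-10


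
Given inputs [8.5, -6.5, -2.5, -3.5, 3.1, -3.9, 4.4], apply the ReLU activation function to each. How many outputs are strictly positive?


ReLU(x) = max(0, x) for each element:
ReLU(8.5) = 8.5
ReLU(-6.5) = 0
ReLU(-2.5) = 0
ReLU(-3.5) = 0
ReLU(3.1) = 3.1
ReLU(-3.9) = 0
ReLU(4.4) = 4.4
Active neurons (>0): 3

3


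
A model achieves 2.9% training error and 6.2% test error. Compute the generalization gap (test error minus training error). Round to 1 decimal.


Generalization gap = test_error - train_error
= 6.2 - 2.9
= 3.3%
A moderate gap.

3.3


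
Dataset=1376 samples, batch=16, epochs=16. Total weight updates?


Iterations per epoch = 1376 / 16 = 86
Total updates = iterations_per_epoch * epochs
= 86 * 16
= 1376

1376


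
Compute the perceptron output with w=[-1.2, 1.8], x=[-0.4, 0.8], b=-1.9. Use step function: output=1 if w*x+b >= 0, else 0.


z = w . x + b
= -1.2*-0.4 + 1.8*0.8 + -1.9
= 0.48 + 1.44 + -1.9
= 1.92 + -1.9
= 0.02
Since z = 0.02 >= 0, output = 1

1


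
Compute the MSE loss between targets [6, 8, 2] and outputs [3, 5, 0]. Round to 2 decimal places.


Differences: [3, 3, 2]
Squared errors: [9, 9, 4]
Sum of squared errors = 22
MSE = 22 / 3 = 7.33

7.33


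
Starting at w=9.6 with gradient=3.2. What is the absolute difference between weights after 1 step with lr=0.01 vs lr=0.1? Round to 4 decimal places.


With lr=0.01: w_new = 9.6 - 0.01 * 3.2 = 9.568
With lr=0.1: w_new = 9.6 - 0.1 * 3.2 = 9.28
Absolute difference = |9.568 - 9.28|
= 0.2880

0.2880


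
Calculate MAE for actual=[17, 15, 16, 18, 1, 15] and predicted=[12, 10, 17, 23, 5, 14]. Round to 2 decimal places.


Absolute errors: [5, 5, 1, 5, 4, 1]
Sum of absolute errors = 21
MAE = 21 / 6 = 3.50

3.50


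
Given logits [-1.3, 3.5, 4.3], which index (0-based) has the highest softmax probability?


Softmax is a monotonic transformation, so it preserves the argmax.
We need to find the index of the maximum logit.
Index 0: -1.3
Index 1: 3.5
Index 2: 4.3
Maximum logit = 4.3 at index 2

2


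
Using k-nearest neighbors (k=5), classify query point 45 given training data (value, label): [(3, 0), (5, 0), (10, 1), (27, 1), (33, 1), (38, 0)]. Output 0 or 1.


Distances from query 45:
Point 38 (class 0): distance = 7
Point 33 (class 1): distance = 12
Point 27 (class 1): distance = 18
Point 10 (class 1): distance = 35
Point 5 (class 0): distance = 40
K=5 nearest neighbors: classes = [0, 1, 1, 1, 0]
Votes for class 1: 3 / 5
Majority vote => class 1

1


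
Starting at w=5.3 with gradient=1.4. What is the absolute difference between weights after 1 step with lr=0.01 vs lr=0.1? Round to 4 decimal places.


With lr=0.01: w_new = 5.3 - 0.01 * 1.4 = 5.286
With lr=0.1: w_new = 5.3 - 0.1 * 1.4 = 5.16
Absolute difference = |5.286 - 5.16|
= 0.1260

0.1260


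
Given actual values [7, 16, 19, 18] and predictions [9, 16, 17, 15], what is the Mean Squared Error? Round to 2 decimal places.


Differences: [-2, 0, 2, 3]
Squared errors: [4, 0, 4, 9]
Sum of squared errors = 17
MSE = 17 / 4 = 4.25

4.25


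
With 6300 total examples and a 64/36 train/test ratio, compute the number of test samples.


Train samples = 6300 * 64% = 4032
Test samples = 6300 - 4032
= 2268

2268


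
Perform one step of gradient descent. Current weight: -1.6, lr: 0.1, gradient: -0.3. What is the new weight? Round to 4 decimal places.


w_new = w_old - lr * gradient
= -1.6 - 0.1 * -0.3
= -1.6 - (-0.03)
= -1.5700

-1.5700


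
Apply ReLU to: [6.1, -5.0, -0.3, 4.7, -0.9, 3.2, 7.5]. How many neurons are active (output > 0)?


ReLU(x) = max(0, x) for each element:
ReLU(6.1) = 6.1
ReLU(-5.0) = 0
ReLU(-0.3) = 0
ReLU(4.7) = 4.7
ReLU(-0.9) = 0
ReLU(3.2) = 3.2
ReLU(7.5) = 7.5
Active neurons (>0): 4

4


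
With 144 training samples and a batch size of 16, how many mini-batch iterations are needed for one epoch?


Iterations per epoch = dataset_size / batch_size
= 144 / 16
= 9

9


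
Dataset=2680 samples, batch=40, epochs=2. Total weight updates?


Iterations per epoch = 2680 / 40 = 67
Total updates = iterations_per_epoch * epochs
= 67 * 2
= 134

134


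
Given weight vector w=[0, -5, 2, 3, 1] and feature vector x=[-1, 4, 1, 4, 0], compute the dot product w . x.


Element-wise products:
0 * -1 = 0
-5 * 4 = -20
2 * 1 = 2
3 * 4 = 12
1 * 0 = 0
Sum = 0 + -20 + 2 + 12 + 0
= -6

-6


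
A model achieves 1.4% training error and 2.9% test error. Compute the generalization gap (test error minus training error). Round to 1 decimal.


Generalization gap = test_error - train_error
= 2.9 - 1.4
= 1.5%
A small gap suggests good generalization.

1.5


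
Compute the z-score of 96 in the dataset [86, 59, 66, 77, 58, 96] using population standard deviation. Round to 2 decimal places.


Mean = (86 + 59 + 66 + 77 + 58 + 96) / 6 = 73.6667
Variance = sum((x_i - mean)^2) / n = 196.8889
Std = sqrt(196.8889) = 14.0317
Z = (x - mean) / std
= (96 - 73.6667) / 14.0317
= 22.3333 / 14.0317
= 1.59

1.59


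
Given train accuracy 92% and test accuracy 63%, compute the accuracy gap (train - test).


Gap = train_accuracy - test_accuracy
= 92 - 63
= 29%
This large gap strongly indicates overfitting.

29


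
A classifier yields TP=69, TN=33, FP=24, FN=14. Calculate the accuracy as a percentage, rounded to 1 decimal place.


Accuracy = (TP + TN) / (TP + TN + FP + FN) * 100
= (69 + 33) / (69 + 33 + 24 + 14)
= 102 / 140
= 0.7286
= 72.9%

72.9


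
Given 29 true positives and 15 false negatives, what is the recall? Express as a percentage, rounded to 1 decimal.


Recall = TP / (TP + FN) * 100
= 29 / (29 + 15)
= 29 / 44
= 0.6591
= 65.9%

65.9


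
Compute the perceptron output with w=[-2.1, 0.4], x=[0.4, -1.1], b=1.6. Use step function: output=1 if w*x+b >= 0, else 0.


z = w . x + b
= -2.1*0.4 + 0.4*-1.1 + 1.6
= -0.84 + -0.44 + 1.6
= -1.28 + 1.6
= 0.32
Since z = 0.32 >= 0, output = 1

1


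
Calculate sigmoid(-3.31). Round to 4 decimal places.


sigmoid(z) = 1 / (1 + exp(-z))
exp(-(-3.31)) = exp(3.31) = 27.3851
1 + 27.3851 = 28.3851
1 / 28.3851 = 0.0352

0.0352


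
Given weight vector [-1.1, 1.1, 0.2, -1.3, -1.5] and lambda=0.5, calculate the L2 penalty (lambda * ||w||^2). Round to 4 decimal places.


Squaring each weight:
(-1.1)^2 = 1.21
1.1^2 = 1.21
0.2^2 = 0.04
(-1.3)^2 = 1.69
(-1.5)^2 = 2.25
Sum of squares = 6.4
Penalty = 0.5 * 6.4 = 3.2000

3.2000


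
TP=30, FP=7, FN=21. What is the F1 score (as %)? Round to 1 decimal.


Precision = TP / (TP + FP) = 30 / 37 = 0.8108
Recall = TP / (TP + FN) = 30 / 51 = 0.5882
F1 = 2 * P * R / (P + R)
= 2 * 0.8108 * 0.5882 / (0.8108 + 0.5882)
= 0.9539 / 1.399
= 0.6818
As percentage: 68.2%

68.2


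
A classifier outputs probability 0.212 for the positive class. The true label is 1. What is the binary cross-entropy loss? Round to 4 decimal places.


For y=1: Loss = -log(p)
= -log(0.212)
= -(-1.5512)
= 1.5512

1.5512


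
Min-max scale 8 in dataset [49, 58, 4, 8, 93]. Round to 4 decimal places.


Min = 4, Max = 93
Range = 93 - 4 = 89
Scaled = (x - min) / (max - min)
= (8 - 4) / 89
= 4 / 89
= 0.0449

0.0449


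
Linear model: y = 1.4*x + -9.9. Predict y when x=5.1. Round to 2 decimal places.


y = 1.4 * 5.1 + (-9.9)
= 7.14 + (-9.9)
= -2.76

-2.76


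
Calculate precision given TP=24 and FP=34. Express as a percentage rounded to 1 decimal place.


Precision = TP / (TP + FP) * 100
= 24 / (24 + 34)
= 24 / 58
= 0.4138
= 41.4%

41.4


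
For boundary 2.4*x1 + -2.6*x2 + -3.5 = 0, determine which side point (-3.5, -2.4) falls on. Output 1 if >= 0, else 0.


Compute 2.4 * -3.5 + -2.6 * -2.4 + -3.5
= -8.4 + 6.24 + -3.5
= -5.66
Since -5.66 < 0, the point is on the negative side.

0


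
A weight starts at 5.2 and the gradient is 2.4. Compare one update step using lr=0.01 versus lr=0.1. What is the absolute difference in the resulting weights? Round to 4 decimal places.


With lr=0.01: w_new = 5.2 - 0.01 * 2.4 = 5.176
With lr=0.1: w_new = 5.2 - 0.1 * 2.4 = 4.96
Absolute difference = |5.176 - 4.96|
= 0.2160

0.2160


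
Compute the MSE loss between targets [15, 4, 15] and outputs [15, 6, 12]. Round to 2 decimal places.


Differences: [0, -2, 3]
Squared errors: [0, 4, 9]
Sum of squared errors = 13
MSE = 13 / 3 = 4.33

4.33


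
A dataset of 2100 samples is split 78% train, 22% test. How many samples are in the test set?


Train samples = 2100 * 78% = 1638
Test samples = 2100 - 1638
= 462

462


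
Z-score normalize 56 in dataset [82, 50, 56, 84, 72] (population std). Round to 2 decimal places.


Mean = (82 + 50 + 56 + 84 + 72) / 5 = 68.8
Variance = sum((x_i - mean)^2) / n = 186.56
Std = sqrt(186.56) = 13.6587
Z = (x - mean) / std
= (56 - 68.8) / 13.6587
= -12.8 / 13.6587
= -0.94

-0.94


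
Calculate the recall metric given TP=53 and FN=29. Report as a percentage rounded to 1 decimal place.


Recall = TP / (TP + FN) * 100
= 53 / (53 + 29)
= 53 / 82
= 0.6463
= 64.6%

64.6


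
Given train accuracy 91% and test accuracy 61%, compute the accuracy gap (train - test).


Gap = train_accuracy - test_accuracy
= 91 - 61
= 30%
This large gap strongly indicates overfitting.

30


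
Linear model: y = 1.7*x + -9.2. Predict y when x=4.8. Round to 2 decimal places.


y = 1.7 * 4.8 + (-9.2)
= 8.16 + (-9.2)
= -1.04

-1.04


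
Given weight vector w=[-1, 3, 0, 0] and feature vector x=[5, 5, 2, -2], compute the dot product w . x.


Element-wise products:
-1 * 5 = -5
3 * 5 = 15
0 * 2 = 0
0 * -2 = 0
Sum = -5 + 15 + 0 + 0
= 10

10


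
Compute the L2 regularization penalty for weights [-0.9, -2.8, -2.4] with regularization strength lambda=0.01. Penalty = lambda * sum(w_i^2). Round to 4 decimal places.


Squaring each weight:
(-0.9)^2 = 0.81
(-2.8)^2 = 7.84
(-2.4)^2 = 5.76
Sum of squares = 14.41
Penalty = 0.01 * 14.41 = 0.1441

0.1441


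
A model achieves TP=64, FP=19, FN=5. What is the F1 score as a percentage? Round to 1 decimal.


Precision = TP / (TP + FP) = 64 / 83 = 0.7711
Recall = TP / (TP + FN) = 64 / 69 = 0.9275
F1 = 2 * P * R / (P + R)
= 2 * 0.7711 * 0.9275 / (0.7711 + 0.9275)
= 1.4304 / 1.6986
= 0.8421
As percentage: 84.2%

84.2


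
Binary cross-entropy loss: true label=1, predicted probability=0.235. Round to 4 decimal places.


For y=1: Loss = -log(p)
= -log(0.235)
= -(-1.4482)
= 1.4482

1.4482


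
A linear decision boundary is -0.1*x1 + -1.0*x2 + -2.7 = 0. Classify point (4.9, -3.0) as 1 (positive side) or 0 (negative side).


Compute -0.1 * 4.9 + -1.0 * -3.0 + -2.7
= -0.49 + 3.0 + -2.7
= -0.19
Since -0.19 < 0, the point is on the negative side.

0


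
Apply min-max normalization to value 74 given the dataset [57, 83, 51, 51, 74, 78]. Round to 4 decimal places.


Min = 51, Max = 83
Range = 83 - 51 = 32
Scaled = (x - min) / (max - min)
= (74 - 51) / 32
= 23 / 32
= 0.7188

0.7188


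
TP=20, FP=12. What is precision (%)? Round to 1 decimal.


Precision = TP / (TP + FP) * 100
= 20 / (20 + 12)
= 20 / 32
= 0.625
= 62.5%

62.5


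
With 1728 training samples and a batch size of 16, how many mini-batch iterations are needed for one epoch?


Iterations per epoch = dataset_size / batch_size
= 1728 / 16
= 108

108


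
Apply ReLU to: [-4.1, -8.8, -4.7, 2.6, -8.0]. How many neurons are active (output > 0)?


ReLU(x) = max(0, x) for each element:
ReLU(-4.1) = 0
ReLU(-8.8) = 0
ReLU(-4.7) = 0
ReLU(2.6) = 2.6
ReLU(-8.0) = 0
Active neurons (>0): 1

1


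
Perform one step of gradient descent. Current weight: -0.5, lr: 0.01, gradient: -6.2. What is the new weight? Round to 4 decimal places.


w_new = w_old - lr * gradient
= -0.5 - 0.01 * -6.2
= -0.5 - (-0.062)
= -0.4380

-0.4380


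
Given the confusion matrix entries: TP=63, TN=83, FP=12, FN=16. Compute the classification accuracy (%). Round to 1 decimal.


Accuracy = (TP + TN) / (TP + TN + FP + FN) * 100
= (63 + 83) / (63 + 83 + 12 + 16)
= 146 / 174
= 0.8391
= 83.9%

83.9


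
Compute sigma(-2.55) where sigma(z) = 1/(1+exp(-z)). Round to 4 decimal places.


sigmoid(z) = 1 / (1 + exp(-z))
exp(-(-2.55)) = exp(2.55) = 12.8071
1 + 12.8071 = 13.8071
1 / 13.8071 = 0.0724

0.0724


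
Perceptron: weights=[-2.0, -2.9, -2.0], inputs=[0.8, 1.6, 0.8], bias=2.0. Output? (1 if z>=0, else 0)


z = w . x + b
= -2.0*0.8 + -2.9*1.6 + -2.0*0.8 + 2.0
= -1.6 + -4.64 + -1.6 + 2.0
= -7.84 + 2.0
= -5.84
Since z = -5.84 < 0, output = 0

0


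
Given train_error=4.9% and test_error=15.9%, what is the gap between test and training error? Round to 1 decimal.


Generalization gap = test_error - train_error
= 15.9 - 4.9
= 11.0%
A large gap suggests overfitting.

11.0


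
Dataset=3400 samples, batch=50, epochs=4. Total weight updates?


Iterations per epoch = 3400 / 50 = 68
Total updates = iterations_per_epoch * epochs
= 68 * 4
= 272

272


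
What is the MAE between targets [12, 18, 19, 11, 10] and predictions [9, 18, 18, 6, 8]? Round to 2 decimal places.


Absolute errors: [3, 0, 1, 5, 2]
Sum of absolute errors = 11
MAE = 11 / 5 = 2.20

2.20


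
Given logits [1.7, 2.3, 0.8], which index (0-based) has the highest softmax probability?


Softmax is a monotonic transformation, so it preserves the argmax.
We need to find the index of the maximum logit.
Index 0: 1.7
Index 1: 2.3
Index 2: 0.8
Maximum logit = 2.3 at index 1

1


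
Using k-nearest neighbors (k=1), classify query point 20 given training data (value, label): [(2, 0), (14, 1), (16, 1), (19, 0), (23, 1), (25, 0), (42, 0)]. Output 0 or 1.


Distances from query 20:
Point 19 (class 0): distance = 1
K=1 nearest neighbors: classes = [0]
Votes for class 1: 0 / 1
Majority vote => class 0

0


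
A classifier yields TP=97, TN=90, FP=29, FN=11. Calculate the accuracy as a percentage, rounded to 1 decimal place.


Accuracy = (TP + TN) / (TP + TN + FP + FN) * 100
= (97 + 90) / (97 + 90 + 29 + 11)
= 187 / 227
= 0.8238
= 82.4%

82.4


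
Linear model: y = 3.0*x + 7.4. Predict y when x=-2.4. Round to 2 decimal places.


y = 3.0 * -2.4 + (7.4)
= -7.2 + (7.4)
= 0.20

0.20


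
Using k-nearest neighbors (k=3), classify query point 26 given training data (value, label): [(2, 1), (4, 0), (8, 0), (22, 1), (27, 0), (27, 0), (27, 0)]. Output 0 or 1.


Distances from query 26:
Point 27 (class 0): distance = 1
Point 27 (class 0): distance = 1
Point 27 (class 0): distance = 1
K=3 nearest neighbors: classes = [0, 0, 0]
Votes for class 1: 0 / 3
Majority vote => class 0

0


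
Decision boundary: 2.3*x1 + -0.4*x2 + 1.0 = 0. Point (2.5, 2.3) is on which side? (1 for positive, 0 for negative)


Compute 2.3 * 2.5 + -0.4 * 2.3 + 1.0
= 5.75 + -0.92 + 1.0
= 5.83
Since 5.83 >= 0, the point is on the positive side.

1


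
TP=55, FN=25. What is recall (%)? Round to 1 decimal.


Recall = TP / (TP + FN) * 100
= 55 / (55 + 25)
= 55 / 80
= 0.6875
= 68.8%

68.8


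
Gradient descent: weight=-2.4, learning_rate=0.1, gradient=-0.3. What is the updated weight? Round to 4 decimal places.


w_new = w_old - lr * gradient
= -2.4 - 0.1 * -0.3
= -2.4 - (-0.03)
= -2.3700

-2.3700


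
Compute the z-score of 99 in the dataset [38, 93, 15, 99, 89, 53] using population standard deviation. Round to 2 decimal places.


Mean = (38 + 93 + 15 + 99 + 89 + 53) / 6 = 64.5
Variance = sum((x_i - mean)^2) / n = 981.25
Std = sqrt(981.25) = 31.3249
Z = (x - mean) / std
= (99 - 64.5) / 31.3249
= 34.5 / 31.3249
= 1.10

1.10


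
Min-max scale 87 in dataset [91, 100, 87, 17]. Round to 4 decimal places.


Min = 17, Max = 100
Range = 100 - 17 = 83
Scaled = (x - min) / (max - min)
= (87 - 17) / 83
= 70 / 83
= 0.8434

0.8434


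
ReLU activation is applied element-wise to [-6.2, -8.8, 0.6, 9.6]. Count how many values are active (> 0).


ReLU(x) = max(0, x) for each element:
ReLU(-6.2) = 0
ReLU(-8.8) = 0
ReLU(0.6) = 0.6
ReLU(9.6) = 9.6
Active neurons (>0): 2

2


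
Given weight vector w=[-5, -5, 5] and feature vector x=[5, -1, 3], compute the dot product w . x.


Element-wise products:
-5 * 5 = -25
-5 * -1 = 5
5 * 3 = 15
Sum = -25 + 5 + 15
= -5

-5


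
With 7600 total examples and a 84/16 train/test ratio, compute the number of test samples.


Train samples = 7600 * 84% = 6384
Test samples = 7600 - 6384
= 1216

1216


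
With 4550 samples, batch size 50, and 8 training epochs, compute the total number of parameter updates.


Iterations per epoch = 4550 / 50 = 91
Total updates = iterations_per_epoch * epochs
= 91 * 8
= 728

728


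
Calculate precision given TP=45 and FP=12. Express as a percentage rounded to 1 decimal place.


Precision = TP / (TP + FP) * 100
= 45 / (45 + 12)
= 45 / 57
= 0.7895
= 78.9%

78.9


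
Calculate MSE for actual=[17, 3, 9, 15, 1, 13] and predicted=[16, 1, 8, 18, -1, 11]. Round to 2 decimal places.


Differences: [1, 2, 1, -3, 2, 2]
Squared errors: [1, 4, 1, 9, 4, 4]
Sum of squared errors = 23
MSE = 23 / 6 = 3.83

3.83


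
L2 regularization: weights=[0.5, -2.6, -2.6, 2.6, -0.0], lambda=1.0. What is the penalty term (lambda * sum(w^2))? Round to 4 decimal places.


Squaring each weight:
0.5^2 = 0.25
(-2.6)^2 = 6.76
(-2.6)^2 = 6.76
2.6^2 = 6.76
(-0.0)^2 = 0.0
Sum of squares = 20.53
Penalty = 1.0 * 20.53 = 20.5300

20.5300


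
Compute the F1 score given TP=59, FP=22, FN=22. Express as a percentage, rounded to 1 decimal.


Precision = TP / (TP + FP) = 59 / 81 = 0.7284
Recall = TP / (TP + FN) = 59 / 81 = 0.7284
F1 = 2 * P * R / (P + R)
= 2 * 0.7284 * 0.7284 / (0.7284 + 0.7284)
= 1.0611 / 1.4568
= 0.7284
As percentage: 72.8%

72.8


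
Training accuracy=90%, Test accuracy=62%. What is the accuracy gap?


Gap = train_accuracy - test_accuracy
= 90 - 62
= 28%
This large gap strongly indicates overfitting.

28


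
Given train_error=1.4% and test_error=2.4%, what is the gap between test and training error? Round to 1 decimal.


Generalization gap = test_error - train_error
= 2.4 - 1.4
= 1.0%
A small gap suggests good generalization.

1.0


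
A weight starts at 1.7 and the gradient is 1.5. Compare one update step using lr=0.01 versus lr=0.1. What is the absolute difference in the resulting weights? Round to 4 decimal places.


With lr=0.01: w_new = 1.7 - 0.01 * 1.5 = 1.685
With lr=0.1: w_new = 1.7 - 0.1 * 1.5 = 1.55
Absolute difference = |1.685 - 1.55|
= 0.1350

0.1350


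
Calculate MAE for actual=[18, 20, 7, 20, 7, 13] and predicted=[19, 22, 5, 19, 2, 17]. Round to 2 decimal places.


Absolute errors: [1, 2, 2, 1, 5, 4]
Sum of absolute errors = 15
MAE = 15 / 6 = 2.50

2.50


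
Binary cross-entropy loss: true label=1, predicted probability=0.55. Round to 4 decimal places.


For y=1: Loss = -log(p)
= -log(0.55)
= -(-0.5978)
= 0.5978

0.5978


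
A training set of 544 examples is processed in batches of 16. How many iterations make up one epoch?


Iterations per epoch = dataset_size / batch_size
= 544 / 16
= 34

34


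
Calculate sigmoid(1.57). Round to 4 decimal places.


sigmoid(z) = 1 / (1 + exp(-z))
exp(-(1.57)) = exp(-1.57) = 0.208
1 + 0.208 = 1.208
1 / 1.208 = 0.8278

0.8278


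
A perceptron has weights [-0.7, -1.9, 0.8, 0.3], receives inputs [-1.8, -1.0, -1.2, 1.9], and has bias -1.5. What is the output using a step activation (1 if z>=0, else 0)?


z = w . x + b
= -0.7*-1.8 + -1.9*-1.0 + 0.8*-1.2 + 0.3*1.9 + -1.5
= 1.26 + 1.9 + -0.96 + 0.57 + -1.5
= 2.77 + -1.5
= 1.27
Since z = 1.27 >= 0, output = 1

1


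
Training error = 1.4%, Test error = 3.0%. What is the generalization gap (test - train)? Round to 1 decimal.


Generalization gap = test_error - train_error
= 3.0 - 1.4
= 1.6%
A small gap suggests good generalization.

1.6


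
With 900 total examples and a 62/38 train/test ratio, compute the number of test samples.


Train samples = 900 * 62% = 558
Test samples = 900 - 558
= 342

342


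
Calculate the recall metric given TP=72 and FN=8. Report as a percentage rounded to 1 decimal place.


Recall = TP / (TP + FN) * 100
= 72 / (72 + 8)
= 72 / 80
= 0.9
= 90.0%

90.0


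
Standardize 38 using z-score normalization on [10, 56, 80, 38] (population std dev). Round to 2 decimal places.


Mean = (10 + 56 + 80 + 38) / 4 = 46.0
Variance = sum((x_i - mean)^2) / n = 654.0
Std = sqrt(654.0) = 25.5734
Z = (x - mean) / std
= (38 - 46.0) / 25.5734
= -8.0 / 25.5734
= -0.31

-0.31


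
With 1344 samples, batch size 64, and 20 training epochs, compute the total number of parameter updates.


Iterations per epoch = 1344 / 64 = 21
Total updates = iterations_per_epoch * epochs
= 21 * 20
= 420

420


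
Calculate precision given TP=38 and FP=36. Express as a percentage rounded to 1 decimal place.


Precision = TP / (TP + FP) * 100
= 38 / (38 + 36)
= 38 / 74
= 0.5135
= 51.4%

51.4


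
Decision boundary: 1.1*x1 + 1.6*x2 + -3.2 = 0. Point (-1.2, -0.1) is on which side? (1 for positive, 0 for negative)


Compute 1.1 * -1.2 + 1.6 * -0.1 + -3.2
= -1.32 + -0.16 + -3.2
= -4.68
Since -4.68 < 0, the point is on the negative side.

0


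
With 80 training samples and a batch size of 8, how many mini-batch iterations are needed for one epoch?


Iterations per epoch = dataset_size / batch_size
= 80 / 8
= 10

10


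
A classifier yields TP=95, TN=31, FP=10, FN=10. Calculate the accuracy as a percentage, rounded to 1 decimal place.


Accuracy = (TP + TN) / (TP + TN + FP + FN) * 100
= (95 + 31) / (95 + 31 + 10 + 10)
= 126 / 146
= 0.863
= 86.3%

86.3


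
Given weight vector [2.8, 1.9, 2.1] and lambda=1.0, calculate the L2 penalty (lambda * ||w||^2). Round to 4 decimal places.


Squaring each weight:
2.8^2 = 7.84
1.9^2 = 3.61
2.1^2 = 4.41
Sum of squares = 15.86
Penalty = 1.0 * 15.86 = 15.8600

15.8600


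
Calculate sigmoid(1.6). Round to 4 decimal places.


sigmoid(z) = 1 / (1 + exp(-z))
exp(-(1.6)) = exp(-1.6) = 0.2019
1 + 0.2019 = 1.2019
1 / 1.2019 = 0.8320

0.8320


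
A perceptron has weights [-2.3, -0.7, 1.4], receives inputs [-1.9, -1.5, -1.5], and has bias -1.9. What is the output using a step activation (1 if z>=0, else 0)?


z = w . x + b
= -2.3*-1.9 + -0.7*-1.5 + 1.4*-1.5 + -1.9
= 4.37 + 1.05 + -2.1 + -1.9
= 3.32 + -1.9
= 1.42
Since z = 1.42 >= 0, output = 1

1


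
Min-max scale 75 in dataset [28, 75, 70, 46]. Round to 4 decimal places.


Min = 28, Max = 75
Range = 75 - 28 = 47
Scaled = (x - min) / (max - min)
= (75 - 28) / 47
= 47 / 47
= 1.0000

1.0000


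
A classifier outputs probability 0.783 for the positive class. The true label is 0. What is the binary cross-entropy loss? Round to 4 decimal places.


For y=0: Loss = -log(1-p)
= -log(1 - 0.783)
= -log(0.217)
= -(-1.5279)
= 1.5279

1.5279


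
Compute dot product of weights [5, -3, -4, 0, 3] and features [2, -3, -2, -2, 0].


Element-wise products:
5 * 2 = 10
-3 * -3 = 9
-4 * -2 = 8
0 * -2 = 0
3 * 0 = 0
Sum = 10 + 9 + 8 + 0 + 0
= 27

27


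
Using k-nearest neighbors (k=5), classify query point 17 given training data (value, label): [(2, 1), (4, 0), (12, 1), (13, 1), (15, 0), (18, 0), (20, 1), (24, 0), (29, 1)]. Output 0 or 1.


Distances from query 17:
Point 18 (class 0): distance = 1
Point 15 (class 0): distance = 2
Point 20 (class 1): distance = 3
Point 13 (class 1): distance = 4
Point 12 (class 1): distance = 5
K=5 nearest neighbors: classes = [0, 0, 1, 1, 1]
Votes for class 1: 3 / 5
Majority vote => class 1

1


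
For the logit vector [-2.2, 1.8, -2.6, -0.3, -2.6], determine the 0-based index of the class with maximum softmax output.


Softmax is a monotonic transformation, so it preserves the argmax.
We need to find the index of the maximum logit.
Index 0: -2.2
Index 1: 1.8
Index 2: -2.6
Index 3: -0.3
Index 4: -2.6
Maximum logit = 1.8 at index 1

1


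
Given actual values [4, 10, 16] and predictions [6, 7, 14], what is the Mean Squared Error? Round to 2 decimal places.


Differences: [-2, 3, 2]
Squared errors: [4, 9, 4]
Sum of squared errors = 17
MSE = 17 / 3 = 5.67

5.67


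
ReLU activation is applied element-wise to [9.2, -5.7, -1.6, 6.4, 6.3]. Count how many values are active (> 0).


ReLU(x) = max(0, x) for each element:
ReLU(9.2) = 9.2
ReLU(-5.7) = 0
ReLU(-1.6) = 0
ReLU(6.4) = 6.4
ReLU(6.3) = 6.3
Active neurons (>0): 3

3


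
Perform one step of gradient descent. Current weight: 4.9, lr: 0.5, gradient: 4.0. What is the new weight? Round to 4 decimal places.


w_new = w_old - lr * gradient
= 4.9 - 0.5 * 4.0
= 4.9 - (2.0)
= 2.9000

2.9000


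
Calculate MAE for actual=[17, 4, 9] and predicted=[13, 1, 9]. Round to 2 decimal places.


Absolute errors: [4, 3, 0]
Sum of absolute errors = 7
MAE = 7 / 3 = 2.33

2.33


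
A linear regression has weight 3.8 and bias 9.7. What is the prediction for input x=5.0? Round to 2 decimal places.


y = 3.8 * 5.0 + (9.7)
= 19.0 + (9.7)
= 28.70

28.70


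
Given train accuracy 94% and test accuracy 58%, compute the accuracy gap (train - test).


Gap = train_accuracy - test_accuracy
= 94 - 58
= 36%
This large gap strongly indicates overfitting.

36


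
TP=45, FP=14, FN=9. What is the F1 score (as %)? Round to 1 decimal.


Precision = TP / (TP + FP) = 45 / 59 = 0.7627
Recall = TP / (TP + FN) = 45 / 54 = 0.8333
F1 = 2 * P * R / (P + R)
= 2 * 0.7627 * 0.8333 / (0.7627 + 0.8333)
= 1.2712 / 1.596
= 0.7965
As percentage: 79.6%

79.6


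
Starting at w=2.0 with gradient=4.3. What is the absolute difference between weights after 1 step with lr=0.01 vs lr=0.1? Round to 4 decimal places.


With lr=0.01: w_new = 2.0 - 0.01 * 4.3 = 1.957
With lr=0.1: w_new = 2.0 - 0.1 * 4.3 = 1.57
Absolute difference = |1.957 - 1.57|
= 0.3870

0.3870


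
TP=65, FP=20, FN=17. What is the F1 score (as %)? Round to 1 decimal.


Precision = TP / (TP + FP) = 65 / 85 = 0.7647
Recall = TP / (TP + FN) = 65 / 82 = 0.7927
F1 = 2 * P * R / (P + R)
= 2 * 0.7647 * 0.7927 / (0.7647 + 0.7927)
= 1.2123 / 1.5574
= 0.7784
As percentage: 77.8%

77.8


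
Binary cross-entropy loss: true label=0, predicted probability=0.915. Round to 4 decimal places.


For y=0: Loss = -log(1-p)
= -log(1 - 0.915)
= -log(0.085)
= -(-2.4651)
= 2.4651

2.4651


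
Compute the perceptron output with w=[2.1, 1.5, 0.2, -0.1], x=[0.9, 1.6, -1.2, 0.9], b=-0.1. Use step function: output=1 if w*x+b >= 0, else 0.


z = w . x + b
= 2.1*0.9 + 1.5*1.6 + 0.2*-1.2 + -0.1*0.9 + -0.1
= 1.89 + 2.4 + -0.24 + -0.09 + -0.1
= 3.96 + -0.1
= 3.86
Since z = 3.86 >= 0, output = 1

1


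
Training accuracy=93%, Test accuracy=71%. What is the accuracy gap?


Gap = train_accuracy - test_accuracy
= 93 - 71
= 22%
This large gap strongly indicates overfitting.

22


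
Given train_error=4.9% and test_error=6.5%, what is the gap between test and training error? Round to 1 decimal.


Generalization gap = test_error - train_error
= 6.5 - 4.9
= 1.6%
A small gap suggests good generalization.

1.6


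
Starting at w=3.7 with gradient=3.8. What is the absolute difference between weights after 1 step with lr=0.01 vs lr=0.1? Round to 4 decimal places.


With lr=0.01: w_new = 3.7 - 0.01 * 3.8 = 3.662
With lr=0.1: w_new = 3.7 - 0.1 * 3.8 = 3.32
Absolute difference = |3.662 - 3.32|
= 0.3420

0.3420


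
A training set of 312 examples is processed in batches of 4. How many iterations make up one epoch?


Iterations per epoch = dataset_size / batch_size
= 312 / 4
= 78

78


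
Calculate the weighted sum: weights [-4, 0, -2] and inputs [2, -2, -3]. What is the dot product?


Element-wise products:
-4 * 2 = -8
0 * -2 = 0
-2 * -3 = 6
Sum = -8 + 0 + 6
= -2

-2


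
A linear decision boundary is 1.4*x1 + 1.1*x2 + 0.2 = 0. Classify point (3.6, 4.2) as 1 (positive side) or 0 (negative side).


Compute 1.4 * 3.6 + 1.1 * 4.2 + 0.2
= 5.04 + 4.62 + 0.2
= 9.86
Since 9.86 >= 0, the point is on the positive side.

1


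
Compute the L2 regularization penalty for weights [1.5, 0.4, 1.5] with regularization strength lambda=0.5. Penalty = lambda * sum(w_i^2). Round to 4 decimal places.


Squaring each weight:
1.5^2 = 2.25
0.4^2 = 0.16
1.5^2 = 2.25
Sum of squares = 4.66
Penalty = 0.5 * 4.66 = 2.3300

2.3300


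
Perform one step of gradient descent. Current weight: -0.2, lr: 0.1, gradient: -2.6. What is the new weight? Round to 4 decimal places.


w_new = w_old - lr * gradient
= -0.2 - 0.1 * -2.6
= -0.2 - (-0.26)
= 0.0600

0.0600


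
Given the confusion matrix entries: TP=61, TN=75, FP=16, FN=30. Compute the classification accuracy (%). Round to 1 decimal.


Accuracy = (TP + TN) / (TP + TN + FP + FN) * 100
= (61 + 75) / (61 + 75 + 16 + 30)
= 136 / 182
= 0.7473
= 74.7%

74.7
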